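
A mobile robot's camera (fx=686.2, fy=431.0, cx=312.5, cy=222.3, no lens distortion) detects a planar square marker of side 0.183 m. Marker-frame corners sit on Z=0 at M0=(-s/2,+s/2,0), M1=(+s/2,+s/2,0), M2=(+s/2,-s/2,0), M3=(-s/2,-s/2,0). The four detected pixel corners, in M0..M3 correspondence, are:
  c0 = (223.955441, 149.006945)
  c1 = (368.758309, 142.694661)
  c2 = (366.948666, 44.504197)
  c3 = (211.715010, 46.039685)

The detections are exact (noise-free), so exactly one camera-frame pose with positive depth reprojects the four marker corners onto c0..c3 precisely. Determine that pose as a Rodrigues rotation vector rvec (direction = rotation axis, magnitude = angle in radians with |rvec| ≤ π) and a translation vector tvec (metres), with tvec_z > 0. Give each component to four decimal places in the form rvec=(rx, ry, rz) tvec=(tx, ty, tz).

Intrinsics K: fx=686.2, fy=431.0, cx=312.5, cy=222.3
Marker side s = 0.183 m; corners in marker frame (Z=0):
  M0 = (-0.0915, +0.0915, 0)
  M1 = (+0.0915, +0.0915, 0)
  M2 = (+0.0915, -0.0915, 0)
  M3 = (-0.0915, -0.0915, 0)
Detected image corners:
  c0 = (223.955441, 149.006945) px
  c1 = (368.758309, 142.694661) px
  c2 = (366.948666, 44.504197) px
  c3 = (211.715010, 46.039685) px
Planar DLT: solve 8×8 A·h = b for H (H[2,2]=1):
  H  [+899.00924 +145.18377 +294.84185]
  H  [+4.28881 +584.36695 +97.20152]
  H  [+0.27385 +0.36712 +1.00000]
B = K⁻¹H; ‖b₁‖=1.223699, ‖b₂‖=1.223699; λ = 2/(‖b₁‖+‖b₂‖) = 0.817194, sign → tz>0 ⇒ λ=+0.817194
r₁ = λ·B[:,0] = (+0.96871,-0.10729,+0.22379); r₂ = λ·B[:,1] = (+0.03627,+0.95325,+0.30001)
r₃ = r₁×r₂ = (-0.24551,-0.28251,+0.92732); SVD([r₁ r₂ r₃]) → R = UVᵀ:
  R  [+0.96871 +0.03627 -0.24551]
  R  [-0.10729 +0.95325 -0.28251]
  R  [+0.22379 +0.30001 +0.92732]
t = (-0.02103, -0.23719, +0.81719) m
tr R = 2.849276; θ = arccos((tr R − 1)/2) = 0.390713 rad = 22.386°
axis k = ((R−Rᵀ)₃₂, (R−Rᵀ)₁₃, (R−Rᵀ)₂₁) / (2 sinθ) = (+0.764765, -0.616125, -0.188481)
rvec = θ·k = (+0.298803, -0.240728, -0.073642)

rvec=(0.2988, -0.2407, -0.0736) tvec=(-0.0210, -0.2372, 0.8172)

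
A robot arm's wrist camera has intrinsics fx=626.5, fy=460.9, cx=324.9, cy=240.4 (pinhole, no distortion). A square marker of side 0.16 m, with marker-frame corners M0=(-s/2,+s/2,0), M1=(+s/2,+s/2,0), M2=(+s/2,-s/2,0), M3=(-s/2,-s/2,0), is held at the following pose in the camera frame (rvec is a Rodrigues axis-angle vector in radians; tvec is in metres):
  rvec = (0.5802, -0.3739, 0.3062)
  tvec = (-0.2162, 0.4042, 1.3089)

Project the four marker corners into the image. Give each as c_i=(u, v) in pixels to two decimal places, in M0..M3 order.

c0=(173.23, 399.74) c1=(245.21, 401.23) c2=(269.89, 365.62) c3=(194.87, 362.09)

Intrinsics K: fx=626.5, fy=460.9, cx=324.9, cy=240.4
Marker side s = 0.16 m; corners in marker frame (Z=0):
  M0 = (-0.0800, +0.0800, 0)
  M1 = (+0.0800, +0.0800, 0)
  M2 = (+0.0800, -0.0800, 0)
  M3 = (-0.0800, -0.0800, 0)
rvec = (0.5802, -0.3739, 0.3062), |rvec| = θ = 0.75511 rad = 43.265°
Rodrigues: sinθ=0.68537, 1−cosθ=0.27180; R = I + sinθ·[k]× + (1−cosθ)·[k]×²:
    [+0.88866 -0.38133 -0.25468]
    [+0.17451 +0.79484 -0.58119]
    [+0.42405 +0.47204 +0.77289]
t = (-0.2162, 0.4042, 1.3089) m
M0: Pc = R·M0+t = (-0.31780, +0.45383, +1.31274); u = 626.5·(-0.31780)/1.31274 + 324.9 = 173.2312, v = 460.9·(+0.45383)/1.31274 + 240.4 = 399.7375
M1: Pc = R·M1+t = (-0.17561, +0.48175, +1.38059); u = 626.5·(-0.17561)/1.38059 + 324.9 = 245.2080, v = 460.9·(+0.48175)/1.38059 + 240.4 = 401.2283
M2: Pc = R·M2+t = (-0.11460, +0.35457, +1.30506); u = 626.5·(-0.11460)/1.30506 + 324.9 = 269.8856, v = 460.9·(+0.35457)/1.30506 + 240.4 = 365.6225
M3: Pc = R·M3+t = (-0.25679, +0.32665, +1.23721); u = 626.5·(-0.25679)/1.23721 + 324.9 = 194.8683, v = 460.9·(+0.32665)/1.23721 + 240.4 = 362.0881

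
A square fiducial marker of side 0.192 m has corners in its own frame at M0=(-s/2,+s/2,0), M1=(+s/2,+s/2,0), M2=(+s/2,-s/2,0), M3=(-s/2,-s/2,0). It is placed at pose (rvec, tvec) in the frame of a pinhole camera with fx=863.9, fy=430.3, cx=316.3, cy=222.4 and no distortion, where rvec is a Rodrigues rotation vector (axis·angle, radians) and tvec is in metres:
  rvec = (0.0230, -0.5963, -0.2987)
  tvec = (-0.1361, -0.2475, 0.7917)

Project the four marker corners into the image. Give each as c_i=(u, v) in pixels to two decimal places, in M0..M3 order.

Intrinsics K: fx=863.9, fy=430.3, cx=316.3, cy=222.4
Marker side s = 0.192 m; corners in marker frame (Z=0):
  M0 = (-0.0960, +0.0960, 0)
  M1 = (+0.0960, +0.0960, 0)
  M2 = (+0.0960, -0.0960, 0)
  M3 = (-0.0960, -0.0960, 0)
rvec = (0.0230, -0.5963, -0.2987), |rvec| = θ = 0.66733 rad = 38.235°
Rodrigues: sinθ=0.61889, 1−cosθ=0.21452; R = I + sinθ·[k]× + (1−cosθ)·[k]×²:
    [+0.78573 +0.27041 -0.55633]
    [-0.28363 +0.95677 +0.06447]
    [+0.54971 +0.10713 +0.82846]
t = (-0.1361, -0.2475, 0.7917) m
M0: Pc = R·M0+t = (-0.18557, -0.12842, +0.74921); u = 863.9·(-0.18557)/0.74921 + 316.3 = 102.3224, v = 430.3·(-0.12842)/0.74921 + 222.4 = 148.6423
M1: Pc = R·M1+t = (-0.03471, -0.18288, +0.85476); u = 863.9·(-0.03471)/0.85476 + 316.3 = 281.2187, v = 430.3·(-0.18288)/0.85476 + 222.4 = 130.3356
M2: Pc = R·M2+t = (-0.08663, -0.36658, +0.83419); u = 863.9·(-0.08663)/0.83419 + 316.3 = 226.5853, v = 430.3·(-0.36658)/0.83419 + 222.4 = 33.3078
M3: Pc = R·M3+t = (-0.23749, -0.31212, +0.72864); u = 863.9·(-0.23749)/0.72864 + 316.3 = 34.7252, v = 430.3·(-0.31212)/0.72864 + 222.4 = 38.0768

c0=(102.32, 148.64) c1=(281.22, 130.34) c2=(226.59, 33.31) c3=(34.73, 38.08)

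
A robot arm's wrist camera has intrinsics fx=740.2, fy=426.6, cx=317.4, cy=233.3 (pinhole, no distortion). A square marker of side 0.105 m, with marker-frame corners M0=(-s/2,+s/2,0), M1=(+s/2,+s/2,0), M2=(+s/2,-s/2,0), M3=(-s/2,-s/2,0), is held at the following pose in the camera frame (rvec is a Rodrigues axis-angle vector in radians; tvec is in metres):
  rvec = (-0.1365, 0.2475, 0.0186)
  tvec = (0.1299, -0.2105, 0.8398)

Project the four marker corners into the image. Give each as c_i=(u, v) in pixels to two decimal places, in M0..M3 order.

c0=(384.93, 153.31) c1=(478.94, 150.88) c2=(479.52, 99.05) c3=(387.02, 102.99)

Intrinsics K: fx=740.2, fy=426.6, cx=317.4, cy=233.3
Marker side s = 0.105 m; corners in marker frame (Z=0):
  M0 = (-0.0525, +0.0525, 0)
  M1 = (+0.0525, +0.0525, 0)
  M2 = (+0.0525, -0.0525, 0)
  M3 = (-0.0525, -0.0525, 0)
rvec = (-0.1365, 0.2475, 0.0186), |rvec| = θ = 0.28326 rad = 16.229°
Rodrigues: sinθ=0.27948, 1−cosθ=0.03985; R = I + sinθ·[k]× + (1−cosθ)·[k]×²:
    [+0.96940 -0.03513 +0.24294]
    [+0.00157 +0.99057 +0.13697]
    [-0.24546 -0.13240 +0.96032]
t = (0.1299, -0.2105, 0.8398) m
M0: Pc = R·M0+t = (+0.07716, -0.15858, +0.84574); u = 740.2·(+0.07716)/0.84574 + 317.4 = 384.9331, v = 426.6·(-0.15858)/0.84574 + 233.3 = 153.3115
M1: Pc = R·M1+t = (+0.17895, -0.15841, +0.81996); u = 740.2·(+0.17895)/0.81996 + 317.4 = 478.9419, v = 426.6·(-0.15841)/0.81996 + 233.3 = 150.8832
M2: Pc = R·M2+t = (+0.18264, -0.26242, +0.83386); u = 740.2·(+0.18264)/0.83386 + 317.4 = 479.5233, v = 426.6·(-0.26242)/0.83386 + 233.3 = 99.0461
M3: Pc = R·M3+t = (+0.08085, -0.26259, +0.85964); u = 740.2·(+0.08085)/0.85964 + 317.4 = 387.0173, v = 426.6·(-0.26259)/0.85964 + 233.3 = 102.9894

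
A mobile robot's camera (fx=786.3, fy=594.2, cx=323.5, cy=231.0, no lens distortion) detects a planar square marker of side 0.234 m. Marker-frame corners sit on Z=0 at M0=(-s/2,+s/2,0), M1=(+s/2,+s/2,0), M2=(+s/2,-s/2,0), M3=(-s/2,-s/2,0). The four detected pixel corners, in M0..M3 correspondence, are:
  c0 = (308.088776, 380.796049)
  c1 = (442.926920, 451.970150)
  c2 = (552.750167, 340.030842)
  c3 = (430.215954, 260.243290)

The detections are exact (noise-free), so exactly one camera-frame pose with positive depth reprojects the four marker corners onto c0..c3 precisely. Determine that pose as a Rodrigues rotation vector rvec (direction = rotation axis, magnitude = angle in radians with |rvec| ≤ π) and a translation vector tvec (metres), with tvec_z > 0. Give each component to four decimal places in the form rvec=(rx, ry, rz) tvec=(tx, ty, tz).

Intrinsics K: fx=786.3, fy=594.2, cx=323.5, cy=231.0
Marker side s = 0.234 m; corners in marker frame (Z=0):
  M0 = (-0.1170, +0.1170, 0)
  M1 = (+0.1170, +0.1170, 0)
  M2 = (+0.1170, -0.1170, 0)
  M3 = (-0.1170, -0.1170, 0)
Detected image corners:
  c0 = (308.088776, 380.796049) px
  c1 = (442.926920, 451.970150) px
  c2 = (552.750167, 340.030842) px
  c3 = (430.215954, 260.243290) px
Planar DLT: solve 8×8 A·h = b for H (H[2,2]=1):
  H  [+708.84965 -528.18860 +436.78663]
  H  [+454.26193 +468.13839 +359.35256]
  H  [+0.36713 -0.07773 +1.00000]
B = K⁻¹H; ‖b₁‖=1.041425, ‖b₂‖=1.041425; λ = 2/(‖b₁‖+‖b₂‖) = 0.960223, sign → tz>0 ⇒ λ=+0.960223
r₁ = λ·B[:,0] = (+0.72061,+0.59704,+0.35252); r₂ = λ·B[:,1] = (-0.61431,+0.78553,-0.07464)
r₃ = r₁×r₂ = (-0.32148,-0.16277,+0.93282); SVD([r₁ r₂ r₃]) → R = UVᵀ:
  R  [+0.72061 -0.61431 -0.32148]
  R  [+0.59704 +0.78553 -0.16277]
  R  [+0.35252 -0.07464 +0.93282]
t = (+0.13834, +0.20742, +0.96022) m
tr R = 2.438953; θ = arccos((tr R − 1)/2) = 0.767748 rad = 43.989°
axis k = ((R−Rᵀ)₃₂, (R−Rᵀ)₁₃, (R−Rᵀ)₂₁) / (2 sinθ) = (+0.063447, -0.485233, +0.872080)
rvec = θ·k = (+0.048711, -0.372536, +0.669538)

rvec=(0.0487, -0.3725, 0.6695) tvec=(0.1383, 0.2074, 0.9602)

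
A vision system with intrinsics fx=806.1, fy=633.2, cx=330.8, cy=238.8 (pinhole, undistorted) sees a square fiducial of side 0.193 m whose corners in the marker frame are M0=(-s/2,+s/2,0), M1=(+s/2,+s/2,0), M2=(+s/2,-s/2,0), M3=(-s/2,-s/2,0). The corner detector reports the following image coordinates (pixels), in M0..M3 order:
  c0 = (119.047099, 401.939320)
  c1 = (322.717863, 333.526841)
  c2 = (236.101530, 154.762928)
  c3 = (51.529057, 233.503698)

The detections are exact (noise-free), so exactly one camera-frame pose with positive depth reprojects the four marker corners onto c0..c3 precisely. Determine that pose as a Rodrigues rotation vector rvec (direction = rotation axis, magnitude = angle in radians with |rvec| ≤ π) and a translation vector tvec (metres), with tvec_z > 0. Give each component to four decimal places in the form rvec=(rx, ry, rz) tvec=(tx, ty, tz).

Intrinsics K: fx=806.1, fy=633.2, cx=330.8, cy=238.8
Marker side s = 0.193 m; corners in marker frame (Z=0):
  M0 = (-0.0965, +0.0965, 0)
  M1 = (+0.0965, +0.0965, 0)
  M2 = (+0.0965, -0.0965, 0)
  M3 = (-0.0965, -0.0965, 0)
Detected image corners:
  c0 = (119.047099, 401.939320) px
  c1 = (322.717863, 333.526841) px
  c2 = (236.101530, 154.762928) px
  c3 = (51.529057, 233.503698) px
Planar DLT: solve 8×8 A·h = b for H (H[2,2]=1):
  H  [+922.39058 +336.70536 +176.91230]
  H  [-508.16437 +805.16934 +279.74906]
  H  [-0.44880 -0.33158 +1.00000]
B = K⁻¹H; ‖b₁‖=1.538572, ‖b₂‖=1.538572; λ = 2/(‖b₁‖+‖b₂‖) = 0.649953, sign → tz>0 ⇒ λ=+0.649953
r₁ = λ·B[:,0] = (+0.86342,-0.41160,-0.29170); r₂ = λ·B[:,1] = (+0.35992,+0.90775,-0.21551)
r₃ = r₁×r₂ = (+0.35349,+0.08109,+0.93192); SVD([r₁ r₂ r₃]) → R = UVᵀ:
  R  [+0.86342 +0.35992 +0.35349]
  R  [-0.41160 +0.90775 +0.08109]
  R  [-0.29170 -0.21551 +0.93192]
t = (-0.12408, +0.04203, +0.64995) m
tr R = 2.703087; θ = arccos((tr R − 1)/2) = 0.551874 rad = 31.620°
axis k = ((R−Rᵀ)₃₂, (R−Rᵀ)₁₃, (R−Rᵀ)₂₁) / (2 sinθ) = (-0.282865, +0.615307, -0.735789)
rvec = θ·k = (-0.156106, +0.339572, -0.406063)

rvec=(-0.1561, 0.3396, -0.4061) tvec=(-0.1241, 0.0420, 0.6500)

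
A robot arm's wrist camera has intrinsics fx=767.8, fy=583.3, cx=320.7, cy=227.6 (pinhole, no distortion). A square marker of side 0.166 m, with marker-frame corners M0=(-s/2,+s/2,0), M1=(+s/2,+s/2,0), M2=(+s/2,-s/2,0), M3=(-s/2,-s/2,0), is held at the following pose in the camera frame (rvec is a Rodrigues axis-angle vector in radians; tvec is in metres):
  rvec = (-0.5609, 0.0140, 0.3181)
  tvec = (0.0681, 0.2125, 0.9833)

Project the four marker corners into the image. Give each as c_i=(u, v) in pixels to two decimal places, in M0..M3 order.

c0=(291.75, 384.16) c1=(421.31, 417.35) c2=(450.36, 325.24) c3=(331.15, 296.30)

Intrinsics K: fx=767.8, fy=583.3, cx=320.7, cy=227.6
Marker side s = 0.166 m; corners in marker frame (Z=0):
  M0 = (-0.0830, +0.0830, 0)
  M1 = (+0.0830, +0.0830, 0)
  M2 = (+0.0830, -0.0830, 0)
  M3 = (-0.0830, -0.0830, 0)
rvec = (-0.5609, 0.0140, 0.3181), |rvec| = θ = 0.64497 rad = 36.954°
Rodrigues: sinθ=0.60118, 1−cosθ=0.20089; R = I + sinθ·[k]× + (1−cosθ)·[k]×²:
    [+0.95104 -0.30029 -0.07311]
    [+0.29271 +0.79921 +0.52496]
    [-0.09921 -0.52066 +0.84798]
t = (0.0681, 0.2125, 0.9833) m
M0: Pc = R·M0+t = (-0.03576, +0.25454, +0.94832); u = 767.8·(-0.03576)/0.94832 + 320.7 = 291.7467, v = 583.3·(+0.25454)/0.94832 + 227.6 = 384.1643
M1: Pc = R·M1+t = (+0.12211, +0.30313, +0.93185); u = 767.8·(+0.12211)/0.93185 + 320.7 = 421.3146, v = 583.3·(+0.30313)/0.93185 + 227.6 = 417.3463
M2: Pc = R·M2+t = (+0.17196, +0.17046, +1.01828); u = 767.8·(+0.17196)/1.01828 + 320.7 = 450.3611, v = 583.3·(+0.17046)/1.01828 + 227.6 = 325.2445
M3: Pc = R·M3+t = (+0.01409, +0.12187, +1.03475); u = 767.8·(+0.01409)/1.03475 + 320.7 = 331.1534, v = 583.3·(+0.12187)/1.03475 + 227.6 = 296.3000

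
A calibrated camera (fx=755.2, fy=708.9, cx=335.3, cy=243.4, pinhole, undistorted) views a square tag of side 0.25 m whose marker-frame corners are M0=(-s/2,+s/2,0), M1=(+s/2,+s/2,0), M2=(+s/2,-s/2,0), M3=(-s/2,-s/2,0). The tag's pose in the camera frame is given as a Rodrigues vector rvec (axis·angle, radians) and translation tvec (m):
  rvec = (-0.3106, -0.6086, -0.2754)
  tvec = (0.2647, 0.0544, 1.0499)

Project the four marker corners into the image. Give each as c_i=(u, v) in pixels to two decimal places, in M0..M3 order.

c0=(501.47, 384.59) c1=(614.11, 339.51) c2=(545.72, 193.82) c3=(428.62, 214.92)

Intrinsics K: fx=755.2, fy=708.9, cx=335.3, cy=243.4
Marker side s = 0.25 m; corners in marker frame (Z=0):
  M0 = (-0.1250, +0.1250, 0)
  M1 = (+0.1250, +0.1250, 0)
  M2 = (+0.1250, -0.1250, 0)
  M3 = (-0.1250, -0.1250, 0)
rvec = (-0.3106, -0.6086, -0.2754), |rvec| = θ = 0.73669 rad = 42.209°
Rodrigues: sinθ=0.67184, 1−cosθ=0.25930; R = I + sinθ·[k]× + (1−cosθ)·[k]×²:
    [+0.78679 +0.34147 -0.51416]
    [-0.16084 +0.91767 +0.36334]
    [+0.59590 -0.20318 +0.77693]
t = (0.2647, 0.0544, 1.0499) m
M0: Pc = R·M0+t = (+0.20904, +0.18921, +0.95002); u = 755.2·(+0.20904)/0.95002 + 335.3 = 501.4694, v = 708.9·(+0.18921)/0.95002 + 243.4 = 384.5907
M1: Pc = R·M1+t = (+0.40573, +0.14900, +1.09899); u = 755.2·(+0.40573)/1.09899 + 335.3 = 614.1102, v = 708.9·(+0.14900)/1.09899 + 243.4 = 339.5143
M2: Pc = R·M2+t = (+0.32036, -0.08041, +1.14978); u = 755.2·(+0.32036)/1.14978 + 335.3 = 545.7215, v = 708.9·(-0.08041)/1.14978 + 243.4 = 193.8211
M3: Pc = R·M3+t = (+0.12367, -0.04020, +1.00081); u = 755.2·(+0.12367)/1.00081 + 335.3 = 428.6176, v = 708.9·(-0.04020)/1.00081 + 243.4 = 214.9227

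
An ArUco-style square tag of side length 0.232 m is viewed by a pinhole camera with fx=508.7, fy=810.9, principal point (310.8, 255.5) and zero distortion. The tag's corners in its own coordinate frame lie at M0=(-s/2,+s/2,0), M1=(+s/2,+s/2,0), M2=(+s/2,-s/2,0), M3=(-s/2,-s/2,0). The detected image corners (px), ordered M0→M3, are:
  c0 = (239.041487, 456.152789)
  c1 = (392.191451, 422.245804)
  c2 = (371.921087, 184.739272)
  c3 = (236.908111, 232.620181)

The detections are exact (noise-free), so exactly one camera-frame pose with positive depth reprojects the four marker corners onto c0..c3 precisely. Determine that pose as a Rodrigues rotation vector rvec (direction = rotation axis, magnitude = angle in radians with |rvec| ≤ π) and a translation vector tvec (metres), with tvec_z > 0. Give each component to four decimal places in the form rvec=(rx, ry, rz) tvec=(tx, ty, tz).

Intrinsics K: fx=508.7, fy=810.9, cx=310.8, cy=255.5
Marker side s = 0.232 m; corners in marker frame (Z=0):
  M0 = (-0.1160, +0.1160, 0)
  M1 = (+0.1160, +0.1160, 0)
  M2 = (+0.1160, -0.1160, 0)
  M3 = (-0.1160, -0.1160, 0)
Detected image corners:
  c0 = (239.041487, 456.152789) px
  c1 = (392.191451, 422.245804) px
  c2 = (371.921087, 184.739272) px
  c3 = (236.908111, 232.620181) px
Planar DLT: solve 8×8 A·h = b for H (H[2,2]=1):
  H  [+509.36865 -113.02494 +306.73358]
  H  [-292.31372 +825.50386 +317.88816]
  H  [-0.35268 -0.51517 +1.00000]
B = K⁻¹H; ‖b₁‖=1.291179, ‖b₂‖=1.291179; λ = 2/(‖b₁‖+‖b₂‖) = 0.774486, sign → tz>0 ⇒ λ=+0.774486
r₁ = λ·B[:,0] = (+0.94239,-0.19312,-0.27315); r₂ = λ·B[:,1] = (+0.07169,+0.91415,-0.39899)
r₃ = r₁×r₂ = (+0.32675,+0.35642,+0.87533); SVD([r₁ r₂ r₃]) → R = UVᵀ:
  R  [+0.94239 +0.07169 +0.32675]
  R  [-0.19312 +0.91415 +0.35642]
  R  [-0.27315 -0.39899 +0.87533]
t = (-0.00619, +0.05959, +0.77449) m
tr R = 2.731864; θ = arccos((tr R − 1)/2) = 0.523785 rad = 30.011°
axis k = ((R−Rᵀ)₃₂, (R−Rᵀ)₁₃, (R−Rᵀ)₂₁) / (2 sinθ) = (-0.755166, +0.599702, -0.264730)
rvec = θ·k = (-0.395545, +0.314115, -0.138662)

rvec=(-0.3955, 0.3141, -0.1387) tvec=(-0.0062, 0.0596, 0.7745)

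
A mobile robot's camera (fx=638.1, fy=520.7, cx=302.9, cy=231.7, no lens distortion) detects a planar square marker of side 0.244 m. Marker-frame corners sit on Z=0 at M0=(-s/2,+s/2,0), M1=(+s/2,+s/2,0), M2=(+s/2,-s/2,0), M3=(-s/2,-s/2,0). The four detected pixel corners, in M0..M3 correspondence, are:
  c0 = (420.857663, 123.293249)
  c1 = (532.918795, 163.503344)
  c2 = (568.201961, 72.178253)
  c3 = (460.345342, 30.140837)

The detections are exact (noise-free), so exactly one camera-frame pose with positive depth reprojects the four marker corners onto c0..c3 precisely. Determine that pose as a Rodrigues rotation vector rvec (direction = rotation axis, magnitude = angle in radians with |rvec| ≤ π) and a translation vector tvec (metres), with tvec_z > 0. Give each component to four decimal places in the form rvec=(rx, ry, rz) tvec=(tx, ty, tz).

rvec=(-0.1086, -0.1863, 0.3580) tvec=(0.3747, -0.3191, 1.2335)

Intrinsics K: fx=638.1, fy=520.7, cx=302.9, cy=231.7
Marker side s = 0.244 m; corners in marker frame (Z=0):
  M0 = (-0.1220, +0.1220, 0)
  M1 = (+0.1220, +0.1220, 0)
  M2 = (+0.1220, -0.1220, 0)
  M3 = (-0.1220, -0.1220, 0)
Detected image corners:
  c0 = (420.857663, 123.293249) px
  c1 = (532.918795, 163.503344) px
  c2 = (568.201961, 72.178253) px
  c3 = (460.345342, 30.140837) px
Planar DLT: solve 8×8 A·h = b for H (H[2,2]=1):
  H  [+515.54121 -208.64101 +496.71647]
  H  [+181.35178 +367.06173 +96.97718]
  H  [+0.13118 -0.11211 +1.00000]
B = K⁻¹H; ‖b₁‖=0.810723, ‖b₂‖=0.810723; λ = 2/(‖b₁‖+‖b₂‖) = 1.233466, sign → tz>0 ⇒ λ=+1.233466
r₁ = λ·B[:,0] = (+0.91975,+0.35760,+0.16180); r₂ = λ·B[:,1] = (-0.33767,+0.93105,-0.13828)
r₃ = r₁×r₂ = (-0.20010,+0.07255,+0.97709); SVD([r₁ r₂ r₃]) → R = UVᵀ:
  R  [+0.91975 -0.33767 -0.20010]
  R  [+0.35760 +0.93105 +0.07255]
  R  [+0.16180 -0.13828 +0.97709]
t = (+0.37465, -0.31914, +1.23347) m
tr R = 2.827890; θ = arccos((tr R − 1)/2) = 0.417895 rad = 23.944°
axis k = ((R−Rᵀ)₃₂, (R−Rᵀ)₁₃, (R−Rᵀ)₂₁) / (2 sinθ) = (-0.259757, -0.445862, +0.856582)
rvec = θ·k = (-0.108551, -0.186324, +0.357962)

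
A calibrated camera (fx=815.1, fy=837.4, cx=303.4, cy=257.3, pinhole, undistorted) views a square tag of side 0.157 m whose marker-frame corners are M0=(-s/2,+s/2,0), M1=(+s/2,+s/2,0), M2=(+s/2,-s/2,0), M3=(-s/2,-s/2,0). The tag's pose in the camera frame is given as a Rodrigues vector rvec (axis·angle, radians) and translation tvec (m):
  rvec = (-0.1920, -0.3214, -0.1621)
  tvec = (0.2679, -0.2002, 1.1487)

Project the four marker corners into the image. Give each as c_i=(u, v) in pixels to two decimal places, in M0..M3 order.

Intrinsics K: fx=815.1, fy=837.4, cx=303.4, cy=257.3
Marker side s = 0.157 m; corners in marker frame (Z=0):
  M0 = (-0.0785, +0.0785, 0)
  M1 = (+0.0785, +0.0785, 0)
  M2 = (+0.0785, -0.0785, 0)
  M3 = (-0.0785, -0.0785, 0)
rvec = (-0.1920, -0.3214, -0.1621), |rvec| = θ = 0.40797 rad = 23.375°
Rodrigues: sinθ=0.39675, 1−cosθ=0.08207; R = I + sinθ·[k]× + (1−cosθ)·[k]×²:
    [+0.93611 +0.18807 -0.29721]
    [-0.12721 +0.96887 +0.21241]
    [+0.32791 -0.16103 +0.93089]
t = (0.2679, -0.2002, 1.1487) m
M0: Pc = R·M0+t = (+0.20918, -0.11416, +1.11032); u = 815.1·(+0.20918)/1.11032 + 303.4 = 456.9612, v = 837.4·(-0.11416)/1.11032 + 257.3 = 171.2023
M1: Pc = R·M1+t = (+0.35615, -0.13413, +1.16180); u = 815.1·(+0.35615)/1.16180 + 303.4 = 553.2675, v = 837.4·(-0.13413)/1.16180 + 257.3 = 160.6219
M2: Pc = R·M2+t = (+0.32662, -0.28624, +1.18708); u = 815.1·(+0.32662)/1.18708 + 303.4 = 527.6717, v = 837.4·(-0.28624)/1.18708 + 257.3 = 55.3769
M3: Pc = R·M3+t = (+0.17965, -0.26627, +1.13560); u = 815.1·(+0.17965)/1.13560 + 303.4 = 432.3490, v = 837.4·(-0.26627)/1.13560 + 257.3 = 60.9507

c0=(456.96, 171.20) c1=(553.27, 160.62) c2=(527.67, 55.38) c3=(432.35, 60.95)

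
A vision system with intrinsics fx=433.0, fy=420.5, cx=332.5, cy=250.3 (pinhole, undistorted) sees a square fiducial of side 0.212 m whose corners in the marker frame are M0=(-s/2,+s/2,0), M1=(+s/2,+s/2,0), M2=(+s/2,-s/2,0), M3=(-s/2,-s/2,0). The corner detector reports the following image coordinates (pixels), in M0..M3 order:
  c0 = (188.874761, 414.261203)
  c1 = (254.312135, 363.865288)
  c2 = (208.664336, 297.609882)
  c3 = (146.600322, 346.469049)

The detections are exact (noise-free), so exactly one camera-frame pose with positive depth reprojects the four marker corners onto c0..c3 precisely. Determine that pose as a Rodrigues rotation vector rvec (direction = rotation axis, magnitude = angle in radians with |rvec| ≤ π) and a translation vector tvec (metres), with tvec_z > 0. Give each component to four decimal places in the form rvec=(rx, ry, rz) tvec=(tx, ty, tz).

Intrinsics K: fx=433.0, fy=420.5, cx=332.5, cy=250.3
Marker side s = 0.212 m; corners in marker frame (Z=0):
  M0 = (-0.1060, +0.1060, 0)
  M1 = (+0.1060, +0.1060, 0)
  M2 = (+0.1060, -0.1060, 0)
  M3 = (-0.1060, -0.1060, 0)
Detected image corners:
  c0 = (188.874761, 414.261203) px
  c1 = (254.312135, 363.865288) px
  c2 = (208.664336, 297.609882) px
  c3 = (146.600322, 346.469049) px
Planar DLT: solve 8×8 A·h = b for H (H[2,2]=1):
  H  [+290.39964 +164.48346 +198.94141]
  H  [-252.05367 +239.86705 +354.92251]
  H  [-0.05075 -0.21460 +1.00000]
B = K⁻¹H; ‖b₁‖=0.911130, ‖b₂‖=0.911130; λ = 2/(‖b₁‖+‖b₂‖) = 1.097538, sign → tz>0 ⇒ λ=+1.097538
r₁ = λ·B[:,0] = (+0.77886,-0.62473,-0.05570); r₂ = λ·B[:,1] = (+0.59779,+0.76627,-0.23553)
r₃ = r₁×r₂ = (+0.18983,+0.15015,+0.97027); SVD([r₁ r₂ r₃]) → R = UVᵀ:
  R  [+0.77886 +0.59779 +0.18983]
  R  [-0.62473 +0.76627 +0.15015]
  R  [-0.05570 -0.23553 +0.97027]
t = (-0.33853, +0.27307, +1.09754) m
tr R = 2.515396; θ = arccos((tr R − 1)/2) = 0.711018 rad = 40.738°
axis k = ((R−Rᵀ)₃₂, (R−Rᵀ)₁₃, (R−Rᵀ)₂₁) / (2 sinθ) = (-0.295497, +0.188111, -0.936641)
rvec = θ·k = (-0.210104, +0.133750, -0.665968)

rvec=(-0.2101, 0.1338, -0.6660) tvec=(-0.3385, 0.2731, 1.0975)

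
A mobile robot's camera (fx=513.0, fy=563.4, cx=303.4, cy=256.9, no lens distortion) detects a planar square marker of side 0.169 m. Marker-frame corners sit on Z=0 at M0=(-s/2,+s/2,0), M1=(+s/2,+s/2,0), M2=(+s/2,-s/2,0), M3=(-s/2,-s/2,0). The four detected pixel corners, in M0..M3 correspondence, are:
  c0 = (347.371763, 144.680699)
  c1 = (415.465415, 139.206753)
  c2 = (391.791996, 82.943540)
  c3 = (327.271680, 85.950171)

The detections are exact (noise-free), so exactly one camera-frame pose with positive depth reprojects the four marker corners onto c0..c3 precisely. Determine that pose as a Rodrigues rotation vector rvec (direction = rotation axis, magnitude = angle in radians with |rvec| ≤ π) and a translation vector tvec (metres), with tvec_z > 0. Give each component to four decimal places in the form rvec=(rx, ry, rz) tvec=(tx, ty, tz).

rvec=(-0.5272, -0.2354, -0.1940) tvec=(0.1580, -0.3091, 1.2033)

Intrinsics K: fx=513.0, fy=563.4, cx=303.4, cy=256.9
Marker side s = 0.169 m; corners in marker frame (Z=0):
  M0 = (-0.0845, +0.0845, 0)
  M1 = (+0.0845, +0.0845, 0)
  M2 = (+0.0845, -0.0845, 0)
  M3 = (-0.0845, -0.0845, 0)
Detected image corners:
  c0 = (347.371763, 144.680699) px
  c1 = (415.465415, 139.206753) px
  c2 = (391.791996, 82.943540) px
  c3 = (327.271680, 85.950171) px
Planar DLT: solve 8×8 A·h = b for H (H[2,2]=1):
  H  [+475.32730 -15.93453 +370.74181]
  H  [+0.61258 +295.57959 +112.20000]
  H  [+0.22493 -0.39312 +1.00000]
B = K⁻¹H; ‖b₁‖=0.831018, ‖b₂‖=0.831018; λ = 2/(‖b₁‖+‖b₂‖) = 1.203344, sign → tz>0 ⇒ λ=+1.203344
r₁ = λ·B[:,0] = (+0.95490,-0.12211,+0.27066); r₂ = λ·B[:,1] = (+0.24240,+0.84702,-0.47306)
r₃ = r₁×r₂ = (-0.17149,+0.51734,+0.83842); SVD([r₁ r₂ r₃]) → R = UVᵀ:
  R  [+0.95490 +0.24240 -0.17149]
  R  [-0.12211 +0.84703 +0.51734]
  R  [+0.27066 -0.47306 +0.83842]
t = (+0.15796, -0.30906, +1.20334) m
tr R = 2.640346; θ = arccos((tr R − 1)/2) = 0.609083 rad = 34.898°
axis k = ((R−Rᵀ)₃₂, (R−Rᵀ)₁₃, (R−Rᵀ)₂₁) / (2 sinθ) = (-0.865560, -0.386422, -0.318565)
rvec = θ·k = (-0.527198, -0.235363, -0.194033)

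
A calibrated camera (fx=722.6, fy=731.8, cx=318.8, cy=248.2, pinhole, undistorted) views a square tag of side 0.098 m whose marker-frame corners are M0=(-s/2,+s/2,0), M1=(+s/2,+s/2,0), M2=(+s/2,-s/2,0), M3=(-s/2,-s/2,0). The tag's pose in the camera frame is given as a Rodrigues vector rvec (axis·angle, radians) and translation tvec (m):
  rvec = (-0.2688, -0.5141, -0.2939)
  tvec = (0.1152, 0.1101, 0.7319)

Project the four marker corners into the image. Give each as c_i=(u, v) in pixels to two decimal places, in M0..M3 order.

c0=(413.20, 421.73) c1=(485.40, 390.16) c2=(450.16, 300.48) c3=(377.21, 324.92)

Intrinsics K: fx=722.6, fy=731.8, cx=318.8, cy=248.2
Marker side s = 0.098 m; corners in marker frame (Z=0):
  M0 = (-0.0490, +0.0490, 0)
  M1 = (+0.0490, +0.0490, 0)
  M2 = (+0.0490, -0.0490, 0)
  M3 = (-0.0490, -0.0490, 0)
rvec = (-0.2688, -0.5141, -0.2939), |rvec| = θ = 0.65033 rad = 37.261°
Rodrigues: sinθ=0.60545, 1−cosθ=0.20412; R = I + sinθ·[k]× + (1−cosθ)·[k]×²:
    [+0.83076 +0.34031 -0.44049]
    [-0.20692 +0.92344 +0.32317]
    [+0.51675 -0.17733 +0.83757]
t = (0.1152, 0.1101, 0.7319) m
M0: Pc = R·M0+t = (+0.09117, +0.16549, +0.69789); u = 722.6·(+0.09117)/0.69789 + 318.8 = 413.1962, v = 731.8·(+0.16549)/0.69789 + 248.2 = 421.7287
M1: Pc = R·M1+t = (+0.17258, +0.14521, +0.74853); u = 722.6·(+0.17258)/0.74853 + 318.8 = 485.4034, v = 731.8·(+0.14521)/0.74853 + 248.2 = 390.1636
M2: Pc = R·M2+t = (+0.13923, +0.05471, +0.76591); u = 722.6·(+0.13923)/0.76591 + 318.8 = 450.1587, v = 731.8·(+0.05471)/0.76591 + 248.2 = 300.4756
M3: Pc = R·M3+t = (+0.05782, +0.07499, +0.71527); u = 722.6·(+0.05782)/0.71527 + 318.8 = 377.2104, v = 731.8·(+0.07499)/0.71527 + 248.2 = 324.9239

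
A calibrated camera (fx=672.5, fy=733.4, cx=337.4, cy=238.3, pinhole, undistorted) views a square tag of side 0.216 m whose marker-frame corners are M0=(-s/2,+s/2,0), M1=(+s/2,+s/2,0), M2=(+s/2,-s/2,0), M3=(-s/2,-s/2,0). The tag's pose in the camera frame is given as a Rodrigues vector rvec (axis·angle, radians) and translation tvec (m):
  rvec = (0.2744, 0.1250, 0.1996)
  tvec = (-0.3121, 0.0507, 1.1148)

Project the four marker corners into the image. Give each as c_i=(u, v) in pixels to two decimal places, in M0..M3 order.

Intrinsics K: fx=672.5, fy=733.4, cx=337.4, cy=238.3
Marker side s = 0.216 m; corners in marker frame (Z=0):
  M0 = (-0.1080, +0.1080, 0)
  M1 = (+0.1080, +0.1080, 0)
  M2 = (+0.1080, -0.1080, 0)
  M3 = (-0.1080, -0.1080, 0)
rvec = (0.2744, 0.1250, 0.1996), |rvec| = θ = 0.36161 rad = 20.719°
Rodrigues: sinθ=0.35378, 1−cosθ=0.06467; R = I + sinθ·[k]× + (1−cosθ)·[k]×²:
    [+0.97257 -0.17831 +0.14938]
    [+0.21224 +0.94306 -0.25612]
    [-0.09521 +0.28080 +0.95503]
t = (-0.3121, 0.0507, 1.1148) m
M0: Pc = R·M0+t = (-0.43640, +0.12963, +1.15541); u = 672.5·(-0.43640)/1.15541 + 337.4 = 83.3982, v = 733.4·(+0.12963)/1.15541 + 238.3 = 320.5819
M1: Pc = R·M1+t = (-0.22632, +0.17547, +1.13484); u = 672.5·(-0.22632)/1.13484 + 337.4 = 203.2841, v = 733.4·(+0.17547)/1.13484 + 238.3 = 351.7001
M2: Pc = R·M2+t = (-0.18780, -0.02823, +1.07419); u = 672.5·(-0.18780)/1.07419 + 337.4 = 219.8245, v = 733.4·(-0.02823)/1.07419 + 238.3 = 219.0275
M3: Pc = R·M3+t = (-0.39788, -0.07407, +1.09476); u = 672.5·(-0.39788)/1.09476 + 337.4 = 92.9858, v = 733.4·(-0.07407)/1.09476 + 238.3 = 188.6774

c0=(83.40, 320.58) c1=(203.28, 351.70) c2=(219.82, 219.03) c3=(92.99, 188.68)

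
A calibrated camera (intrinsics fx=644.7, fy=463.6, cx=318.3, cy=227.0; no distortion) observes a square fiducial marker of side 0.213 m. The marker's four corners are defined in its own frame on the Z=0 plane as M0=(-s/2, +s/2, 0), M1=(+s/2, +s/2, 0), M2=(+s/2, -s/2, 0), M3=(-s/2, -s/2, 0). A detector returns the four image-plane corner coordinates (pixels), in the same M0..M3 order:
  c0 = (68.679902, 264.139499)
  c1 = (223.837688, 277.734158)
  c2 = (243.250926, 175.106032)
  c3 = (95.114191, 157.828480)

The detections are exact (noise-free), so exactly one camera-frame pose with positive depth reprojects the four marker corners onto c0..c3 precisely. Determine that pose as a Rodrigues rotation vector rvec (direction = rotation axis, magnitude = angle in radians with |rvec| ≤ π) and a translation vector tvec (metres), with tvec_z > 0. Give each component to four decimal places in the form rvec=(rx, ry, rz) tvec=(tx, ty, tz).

rvec=(-0.1636, -0.1912, 0.1275) tvec=(-0.2272, -0.0183, 0.9224)

Intrinsics K: fx=644.7, fy=463.6, cx=318.3, cy=227.0
Marker side s = 0.213 m; corners in marker frame (Z=0):
  M0 = (-0.1065, +0.1065, 0)
  M1 = (+0.1065, +0.1065, 0)
  M2 = (+0.1065, -0.1065, 0)
  M3 = (-0.1065, -0.1065, 0)
Detected image corners:
  c0 = (68.679902, 264.139499) px
  c1 = (223.837688, 277.734158) px
  c2 = (243.250926, 175.106032) px
  c3 = (95.114191, 157.828480) px
Planar DLT: solve 8×8 A·h = b for H (H[2,2]=1):
  H  [+742.11735 -136.95801 +159.51134]
  H  [+114.91999 +449.14228 +217.81430]
  H  [+0.19331 -0.18814 +1.00000]
B = K⁻¹H; ‖b₁‖=1.084102, ‖b₂‖=1.084102; λ = 2/(‖b₁‖+‖b₂‖) = 0.922422, sign → tz>0 ⇒ λ=+0.922422
r₁ = λ·B[:,0] = (+0.97377,+0.14135,+0.17831); r₂ = λ·B[:,1] = (-0.11027,+0.97863,-0.17355)
r₃ = r₁×r₂ = (-0.19903,+0.14933,+0.96855); SVD([r₁ r₂ r₃]) → R = UVᵀ:
  R  [+0.97377 -0.11027 -0.19903]
  R  [+0.14135 +0.97863 +0.14933]
  R  [+0.17831 -0.17355 +0.96855]
t = (-0.22719, -0.01828, +0.92242) m
tr R = 2.920950; θ = arccos((tr R − 1)/2) = 0.282092 rad = 16.163°
axis k = ((R−Rᵀ)₃₂, (R−Rᵀ)₁₃, (R−Rᵀ)₂₁) / (2 sinθ) = (-0.579954, -0.677781, +0.451958)
rvec = θ·k = (-0.163601, -0.191197, +0.127494)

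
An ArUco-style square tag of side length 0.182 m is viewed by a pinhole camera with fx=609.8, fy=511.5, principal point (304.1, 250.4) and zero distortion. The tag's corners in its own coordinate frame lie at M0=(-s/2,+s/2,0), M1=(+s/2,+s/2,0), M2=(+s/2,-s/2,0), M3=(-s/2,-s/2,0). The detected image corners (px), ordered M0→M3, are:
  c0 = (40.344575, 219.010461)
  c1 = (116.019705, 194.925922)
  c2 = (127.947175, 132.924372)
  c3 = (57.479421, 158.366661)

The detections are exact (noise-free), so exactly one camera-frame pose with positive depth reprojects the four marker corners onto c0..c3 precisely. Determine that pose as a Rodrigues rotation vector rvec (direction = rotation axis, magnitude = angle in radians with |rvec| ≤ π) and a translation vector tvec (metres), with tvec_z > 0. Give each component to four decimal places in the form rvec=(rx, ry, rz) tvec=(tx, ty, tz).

Intrinsics K: fx=609.8, fy=511.5, cx=304.1, cy=250.4
Marker side s = 0.182 m; corners in marker frame (Z=0):
  M0 = (-0.0910, +0.0910, 0)
  M1 = (+0.0910, +0.0910, 0)
  M2 = (+0.0910, -0.0910, 0)
  M3 = (-0.0910, -0.0910, 0)
Detected image corners:
  c0 = (40.344575, 219.010461) px
  c1 = (116.019705, 194.925922) px
  c2 = (127.947175, 132.924372) px
  c3 = (57.479421, 158.366661) px
Planar DLT: solve 8×8 A·h = b for H (H[2,2]=1):
  H  [+374.90937 -118.86472 +84.73520]
  H  [-189.84946 +257.13392 +175.38829]
  H  [-0.30420 -0.45206 +1.00000]
B = K⁻¹H; ‖b₁‖=0.854090, ‖b₂‖=0.854090; λ = 2/(‖b₁‖+‖b₂‖) = 1.170837, sign → tz>0 ⇒ λ=+1.170837
r₁ = λ·B[:,0] = (+0.89746,-0.26021,-0.35617); r₂ = λ·B[:,1] = (+0.03572,+0.84769,-0.52928)
r₃ = r₁×r₂ = (+0.43965,+0.46229,+0.77006); SVD([r₁ r₂ r₃]) → R = UVᵀ:
  R  [+0.89746 +0.03572 +0.43965]
  R  [-0.26021 +0.84769 +0.46229]
  R  [-0.35617 -0.52928 +0.77006]
t = (-0.42119, -0.17170, +1.17084) m
tr R = 2.515215; θ = arccos((tr R − 1)/2) = 0.711157 rad = 40.746°
axis k = ((R−Rᵀ)₃₂, (R−Rᵀ)₁₃, (R−Rᵀ)₂₁) / (2 sinθ) = (-0.759579, +0.609630, -0.226695)
rvec = θ·k = (-0.540180, +0.433542, -0.161216)

rvec=(-0.5402, 0.4335, -0.1612) tvec=(-0.4212, -0.1717, 1.1708)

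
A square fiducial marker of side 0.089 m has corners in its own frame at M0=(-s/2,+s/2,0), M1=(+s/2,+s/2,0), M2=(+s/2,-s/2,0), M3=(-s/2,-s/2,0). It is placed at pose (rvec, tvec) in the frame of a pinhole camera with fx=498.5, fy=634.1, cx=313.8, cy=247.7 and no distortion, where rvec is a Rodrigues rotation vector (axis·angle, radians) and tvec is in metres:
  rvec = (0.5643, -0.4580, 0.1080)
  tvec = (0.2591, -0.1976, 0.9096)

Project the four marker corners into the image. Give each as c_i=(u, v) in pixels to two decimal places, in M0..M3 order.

c0=(428.33, 137.09) c1=(465.24, 140.24) c2=(483.39, 82.69) c3=(445.45, 76.75)

Intrinsics K: fx=498.5, fy=634.1, cx=313.8, cy=247.7
Marker side s = 0.089 m; corners in marker frame (Z=0):
  M0 = (-0.0445, +0.0445, 0)
  M1 = (+0.0445, +0.0445, 0)
  M2 = (+0.0445, -0.0445, 0)
  M3 = (-0.0445, -0.0445, 0)
rvec = (0.5643, -0.4580, 0.1080), |rvec| = θ = 0.73475 rad = 42.098°
Rodrigues: sinθ=0.67040, 1−cosθ=0.25800; R = I + sinθ·[k]× + (1−cosθ)·[k]×²:
    [+0.89418 -0.22206 -0.38876]
    [-0.02497 +0.84224 -0.53852]
    [+0.44701 +0.49124 +0.74757]
t = (0.2591, -0.1976, 0.9096) m
M0: Pc = R·M0+t = (+0.20943, -0.15901, +0.91157); u = 498.5·(+0.20943)/0.91157 + 313.8 = 428.3275, v = 634.1·(-0.15901)/0.91157 + 247.7 = 137.0911
M1: Pc = R·M1+t = (+0.28901, -0.16123, +0.95135); u = 498.5·(+0.28901)/0.95135 + 313.8 = 465.2383, v = 634.1·(-0.16123)/0.95135 + 247.7 = 140.2352
M2: Pc = R·M2+t = (+0.30877, -0.23619, +0.90763); u = 498.5·(+0.30877)/0.90763 + 313.8 = 483.3875, v = 634.1·(-0.23619)/0.90763 + 247.7 = 82.6895
M3: Pc = R·M3+t = (+0.22919, -0.23397, +0.86785); u = 498.5·(+0.22919)/0.86785 + 313.8 = 445.4493, v = 634.1·(-0.23397)/0.86785 + 247.7 = 76.7490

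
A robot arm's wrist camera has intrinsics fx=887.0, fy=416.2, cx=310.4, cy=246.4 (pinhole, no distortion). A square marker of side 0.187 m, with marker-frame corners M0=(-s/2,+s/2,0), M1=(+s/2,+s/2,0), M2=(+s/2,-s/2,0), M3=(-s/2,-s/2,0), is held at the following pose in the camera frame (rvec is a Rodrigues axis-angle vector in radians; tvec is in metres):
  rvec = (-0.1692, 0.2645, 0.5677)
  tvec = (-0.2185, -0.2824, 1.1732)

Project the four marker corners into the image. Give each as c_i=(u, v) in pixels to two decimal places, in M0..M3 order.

Intrinsics K: fx=887.0, fy=416.2, cx=310.4, cy=246.4
Marker side s = 0.187 m; corners in marker frame (Z=0):
  M0 = (-0.0935, +0.0935, 0)
  M1 = (+0.0935, +0.0935, 0)
  M2 = (+0.0935, -0.0935, 0)
  M3 = (-0.0935, -0.0935, 0)
rvec = (-0.1692, 0.2645, 0.5677), |rvec| = θ = 0.64875 rad = 37.170°
Rodrigues: sinθ=0.60419, 1−cosθ=0.20316; R = I + sinθ·[k]× + (1−cosθ)·[k]×²:
    [+0.81066 -0.55031 +0.19997]
    [+0.50711 +0.83061 +0.23006]
    [-0.29270 -0.08510 +0.95241]
t = (-0.2185, -0.2824, 1.1732) m
M0: Pc = R·M0+t = (-0.34575, -0.25215, +1.19261); u = 887.0·(-0.34575)/1.19261 + 310.4 = 53.2490, v = 416.2·(-0.25215)/1.19261 + 246.4 = 158.4034
M1: Pc = R·M1+t = (-0.19416, -0.15732, +1.13788); u = 887.0·(-0.19416)/1.13788 + 310.4 = 159.0500, v = 416.2·(-0.15732)/1.13788 + 246.4 = 188.8559
M2: Pc = R·M2+t = (-0.09125, -0.31265, +1.15379); u = 887.0·(-0.09125)/1.15379 + 310.4 = 240.2503, v = 416.2·(-0.31265)/1.15379 + 246.4 = 133.6203
M3: Pc = R·M3+t = (-0.24284, -0.40748, +1.20852); u = 887.0·(-0.24284)/1.20852 + 310.4 = 132.1648, v = 416.2·(-0.40748)/1.20852 + 246.4 = 106.0703

c0=(53.25, 158.40) c1=(159.05, 188.86) c2=(240.25, 133.62) c3=(132.16, 106.07)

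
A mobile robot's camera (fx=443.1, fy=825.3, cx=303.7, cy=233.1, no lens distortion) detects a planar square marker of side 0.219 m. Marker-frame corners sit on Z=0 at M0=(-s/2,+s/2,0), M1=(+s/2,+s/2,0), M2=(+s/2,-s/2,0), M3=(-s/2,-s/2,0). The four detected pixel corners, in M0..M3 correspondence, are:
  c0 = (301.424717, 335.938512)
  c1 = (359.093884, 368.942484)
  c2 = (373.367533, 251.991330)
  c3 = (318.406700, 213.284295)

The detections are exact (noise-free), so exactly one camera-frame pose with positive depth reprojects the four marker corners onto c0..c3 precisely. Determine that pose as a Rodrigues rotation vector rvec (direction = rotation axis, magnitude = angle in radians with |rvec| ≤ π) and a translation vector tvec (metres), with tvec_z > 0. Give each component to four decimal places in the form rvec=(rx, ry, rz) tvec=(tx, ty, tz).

rvec=(-0.1597, -0.4222, 0.2965) tvec=(0.1155, 0.1036, 1.4493)

Intrinsics K: fx=443.1, fy=825.3, cx=303.7, cy=233.1
Marker side s = 0.219 m; corners in marker frame (Z=0):
  M0 = (-0.1095, +0.1095, 0)
  M1 = (+0.1095, +0.1095, 0)
  M2 = (+0.1095, -0.1095, 0)
  M3 = (-0.1095, -0.1095, 0)
Detected image corners:
  c0 = (301.424717, 335.938512) px
  c1 = (359.093884, 368.942484) px
  c2 = (373.367533, 251.991330) px
  c3 = (318.406700, 213.284295) px
Planar DLT: solve 8×8 A·h = b for H (H[2,2]=1):
  H  [+345.41338 -120.90165 +339.00495]
  H  [+240.39842 +503.64929 +292.08765]
  H  [+0.26138 -0.14706 +1.00000]
B = K⁻¹H; ‖b₁‖=0.689981, ‖b₂‖=0.689981; λ = 2/(‖b₁‖+‖b₂‖) = 1.449315, sign → tz>0 ⇒ λ=+1.449315
r₁ = λ·B[:,0] = (+0.87015,+0.31517,+0.37883); r₂ = λ·B[:,1] = (-0.24936,+0.94466,-0.21314)
r₃ = r₁×r₂ = (-0.42504,+0.09100,+0.90059); SVD([r₁ r₂ r₃]) → R = UVᵀ:
  R  [+0.87015 -0.24936 -0.42504]
  R  [+0.31517 +0.94466 +0.09100]
  R  [+0.37883 -0.21314 +0.90059]
t = (+0.11548, +0.10359, +1.44931) m
tr R = 2.715400; θ = arccos((tr R − 1)/2) = 0.540017 rad = 30.941°
axis k = ((R−Rᵀ)₃₂, (R−Rᵀ)₁₃, (R−Rᵀ)₂₁) / (2 sinθ) = (-0.295774, -0.781743, +0.548995)
rvec = θ·k = (-0.159723, -0.422155, +0.296466)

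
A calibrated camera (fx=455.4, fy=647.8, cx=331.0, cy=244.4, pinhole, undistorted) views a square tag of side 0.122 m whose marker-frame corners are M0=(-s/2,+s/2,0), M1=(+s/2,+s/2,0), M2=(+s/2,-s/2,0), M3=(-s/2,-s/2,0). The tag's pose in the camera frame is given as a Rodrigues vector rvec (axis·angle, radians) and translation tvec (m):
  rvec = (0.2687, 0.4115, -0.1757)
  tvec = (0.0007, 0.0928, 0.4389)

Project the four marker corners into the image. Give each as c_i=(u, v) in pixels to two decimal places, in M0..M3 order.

Intrinsics K: fx=455.4, fy=647.8, cx=331.0, cy=244.4
Marker side s = 0.122 m; corners in marker frame (Z=0):
  M0 = (-0.0610, +0.0610, 0)
  M1 = (+0.0610, +0.0610, 0)
  M2 = (+0.0610, -0.0610, 0)
  M3 = (-0.0610, -0.0610, 0)
rvec = (0.2687, 0.4115, -0.1757), |rvec| = θ = 0.52192 rad = 29.904°
Rodrigues: sinθ=0.49855, 1−cosθ=0.13314; R = I + sinθ·[k]× + (1−cosθ)·[k]×²:
    [+0.90215 +0.22187 +0.37000]
    [-0.11379 +0.94962 -0.29200]
    [-0.41614 +0.22133 +0.88195]
t = (0.0007, 0.0928, 0.4389) m
M0: Pc = R·M0+t = (-0.04080, +0.15767, +0.47779); u = 455.4·(-0.04080)/0.47779 + 331.0 = 292.1145, v = 647.8·(+0.15767)/0.47779 + 244.4 = 458.1725
M1: Pc = R·M1+t = (+0.06927, +0.14379, +0.42702); u = 455.4·(+0.06927)/0.42702 + 331.0 = 404.8695, v = 647.8·(+0.14379)/0.42702 + 244.4 = 462.5287
M2: Pc = R·M2+t = (+0.04220, +0.02793, +0.40001); u = 455.4·(+0.04220)/0.40001 + 331.0 = 379.0395, v = 647.8·(+0.02793)/0.40001 + 244.4 = 289.6339
M3: Pc = R·M3+t = (-0.06787, +0.04181, +0.45078); u = 455.4·(-0.06787)/0.45078 + 331.0 = 262.4396, v = 647.8·(+0.04181)/0.45078 + 244.4 = 304.4891

c0=(292.11, 458.17) c1=(404.87, 462.53) c2=(379.04, 289.63) c3=(262.44, 304.49)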